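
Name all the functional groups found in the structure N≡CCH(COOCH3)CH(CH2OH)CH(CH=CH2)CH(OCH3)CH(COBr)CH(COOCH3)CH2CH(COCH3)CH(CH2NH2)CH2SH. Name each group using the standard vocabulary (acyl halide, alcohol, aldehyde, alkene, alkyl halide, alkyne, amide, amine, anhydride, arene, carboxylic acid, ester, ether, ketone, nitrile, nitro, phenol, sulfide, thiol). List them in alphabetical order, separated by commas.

acyl halide, alcohol, alkene, amine, ester, ether, ketone, nitrile, thiol

N≡C–: carbon triple-bonded to nitrogen → nitrile.
pendant –COOCH3: carbonyl C bonded to C and –OCH3 → ester.
pendant –CH2OH on an sp³ backbone C → alcohol.
pendant –CH=CH2: C=C double bond → alkene.
pendant –OCH3: C–O–C with sp³ C, no adjacent C=O → ether.
pendant –C(=O)X: carbonyl C bonded to C and halogen → acyl halide.
pendant –COOCH3: carbonyl C bonded to C and –OCH3 → ester.
pendant –COCH3: carbonyl C bonded to two carbons → ketone.
pendant –CH2NH2: N on sp³ C, no adjacent C=O → amine.
–SH on an sp³ carbon → thiol.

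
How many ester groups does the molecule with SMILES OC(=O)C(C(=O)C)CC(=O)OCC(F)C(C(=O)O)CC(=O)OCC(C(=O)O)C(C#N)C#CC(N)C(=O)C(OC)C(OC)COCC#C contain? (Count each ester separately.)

Working along the chain:
  HOOC: –COOH: carbonyl C bonded to –OH and C → carboxylic acid (the –OH is not a separate alcohol).
  CH(COCH3): pendant –COCH3: carbonyl C bonded to two carbons → ketone.
  CH2COOCH2: –C(=O)–O–C with C on the carbonyl side → ester.
  CH(F): halogen on an sp³ carbon → alkyl halide.
  CH(COOH): pendant –COOH: carbonyl C bonded to C and –OH → carboxylic acid.
  CH2COOCH2: –C(=O)–O–C with C on the carbonyl side → ester.
  CH(COOH): pendant –COOH: carbonyl C bonded to C and –OH → carboxylic acid.
  CH(CN): pendant –C≡N: nitrile.
  C≡C: C≡C triple bond → alkyne.
  CH(NH2): –NH2 on an sp³ carbon with no adjacent C=O → amine.
  CO: –C(=O)– with carbon on both sides → ketone.
  CH(OCH3): pendant –OCH3: C–O–C with sp³ C, no adjacent C=O → ether.
  CH(OCH3): pendant –OCH3: C–O–C with sp³ C, no adjacent C=O → ether.
  CH2OCH2: C–O–C with sp³ carbons on both sides and no adjacent C=O → ether.
  C≡CH: C≡C triple bond → alkyne.
Ester appears at: CH2COOCH2, CH2COOCH2 → 2.

2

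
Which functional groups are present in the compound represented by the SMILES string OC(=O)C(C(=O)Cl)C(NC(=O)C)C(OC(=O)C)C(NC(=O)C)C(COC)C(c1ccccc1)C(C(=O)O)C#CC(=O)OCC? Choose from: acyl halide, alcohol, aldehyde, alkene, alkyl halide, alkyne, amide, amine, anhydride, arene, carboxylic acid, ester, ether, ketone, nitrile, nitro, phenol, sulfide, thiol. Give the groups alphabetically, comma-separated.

–COOH: carbonyl C bonded to –OH and C → carboxylic acid (the –OH is not a separate alcohol).
pendant –C(=O)X: carbonyl C bonded to C and halogen → acyl halide.
pendant –NHC(=O)CH3: N bonded to a carbonyl → amide (not amine).
pendant –OC(=O)CH3: an acyloxy group → ester.
pendant –NHC(=O)CH3: N bonded to a carbonyl → amide (not amine).
pendant –CH2OCH3: C–O–C linkage → ether.
pendant –C6H5: benzene ring → arene.
pendant –COOH: carbonyl C bonded to C and –OH → carboxylic acid.
C≡C triple bond → alkyne.
–C(=O)OCH2CH3: carbonyl C bonded to C and to –OEt → ester.

acyl halide, alkyne, amide, arene, carboxylic acid, ester, ether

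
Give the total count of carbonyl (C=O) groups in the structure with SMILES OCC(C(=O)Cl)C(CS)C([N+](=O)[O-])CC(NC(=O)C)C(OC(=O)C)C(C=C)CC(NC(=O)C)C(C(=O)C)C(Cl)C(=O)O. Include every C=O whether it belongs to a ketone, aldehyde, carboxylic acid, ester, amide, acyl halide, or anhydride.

CH(COCl): acyl halide, 1 C=O (running total 1).
CH(NHCOCH3): amide, 1 C=O (running total 2).
CH(OCOCH3): ester, 1 C=O (running total 3).
CH(NHCOCH3): amide, 1 C=O (running total 4).
CH(COCH3): ketone, 1 C=O (running total 5).
COOH: carboxylic acid, 1 C=O (running total 6).

6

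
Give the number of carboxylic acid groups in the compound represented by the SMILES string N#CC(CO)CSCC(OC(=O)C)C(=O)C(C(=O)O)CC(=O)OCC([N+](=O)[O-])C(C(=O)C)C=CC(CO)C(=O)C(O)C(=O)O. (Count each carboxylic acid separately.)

Taking each segment in turn:
  N≡C: N≡C–: carbon triple-bonded to nitrogen → nitrile.
  CH(CH2OH): pendant –CH2OH on an sp³ backbone C → alcohol.
  CH2SCH2: C–S–C linkage → sulfide (thioether).
  CH(OCOCH3): pendant –OC(=O)CH3: an acyloxy group → ester.
  CO: –C(=O)– with carbon on both sides → ketone.
  CH(COOH): pendant –COOH: carbonyl C bonded to C and –OH → carboxylic acid.
  CH2COOCH2: –C(=O)–O–C with C on the carbonyl side → ester.
  CH(NO2): –NO2 on an sp³ carbon → nitro (the N=O is not a carbonyl).
  CH(COCH3): pendant –COCH3: carbonyl C bonded to two carbons → ketone.
  CH=CH: C=C double bond → alkene.
  CH(CH2OH): pendant –CH2OH on an sp³ backbone C → alcohol.
  CO: –C(=O)– with carbon on both sides → ketone.
  CH(OH): –OH on an sp³ carbon → alcohol (secondary).
  COOH: –COOH: carbonyl C bonded to –OH and C → carboxylic acid (the –OH is not a separate alcohol).
Carboxylic acid appears at: CH(COOH), COOH → 2.

2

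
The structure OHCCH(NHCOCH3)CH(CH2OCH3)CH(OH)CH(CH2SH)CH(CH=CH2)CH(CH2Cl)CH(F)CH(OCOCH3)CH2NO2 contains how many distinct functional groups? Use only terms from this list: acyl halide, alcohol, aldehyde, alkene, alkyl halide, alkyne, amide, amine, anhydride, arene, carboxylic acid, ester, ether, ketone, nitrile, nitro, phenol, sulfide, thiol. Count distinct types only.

9

terminal –CHO: carbonyl C bonded to H and C → aldehyde.
pendant –NHC(=O)CH3: N bonded to a carbonyl → amide (not amine).
pendant –CH2OCH3: C–O–C linkage → ether.
–OH on an sp³ carbon → alcohol (secondary).
pendant –CH2SH → thiol.
pendant –CH=CH2: C=C double bond → alkene.
pendant –CH2X: halogen on sp³ carbon → alkyl halide.
halogen on an sp³ carbon → alkyl halide.
pendant –OC(=O)CH3: an acyloxy group → ester.
–NO2 on carbon → nitro group.
Distinct types present: alcohol, aldehyde, alkene, alkyl halide, amide, ester, ether, nitro, thiol.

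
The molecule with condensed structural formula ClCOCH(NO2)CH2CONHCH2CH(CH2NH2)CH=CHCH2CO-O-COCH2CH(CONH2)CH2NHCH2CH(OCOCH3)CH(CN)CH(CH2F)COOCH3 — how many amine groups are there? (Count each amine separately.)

2

–C(=O)Cl: carbonyl C bonded to C and to a halogen → acyl halide (not alkyl halide).
–NO2 on an sp³ carbon → nitro (the N=O is not a carbonyl).
–C(=O)–N– linkage → amide (the N is not an amine).
pendant –CH2NH2: N on sp³ C, no adjacent C=O → amine.
C=C double bond → alkene.
two acyl groups sharing one oxygen, –C(=O)–O–C(=O)– → anhydride.
pendant –CONH2: carbonyl C bonded to C and N → amide.
C–N–C with sp³ carbons and no adjacent C=O → amine (secondary).
pendant –OC(=O)CH3: an acyloxy group → ester.
pendant –C≡N: nitrile.
pendant –CH2X: halogen on sp³ carbon → alkyl halide.
–C(=O)OCH3: carbonyl C bonded to C and to –OCH3 → ester (not ketone + ether).
Amine appears at: CH(CH2NH2), CH2NHCH2 → 2.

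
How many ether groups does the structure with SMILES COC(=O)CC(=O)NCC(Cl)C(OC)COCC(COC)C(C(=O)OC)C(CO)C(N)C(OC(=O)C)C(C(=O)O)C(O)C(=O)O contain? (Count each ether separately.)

3

Taking each segment in turn:
  CH3OOC: CH3O–C(=O)–: carbonyl C bonded to C and to –OCH3 → ester (not ketone + ether).
  CH2CONHCH2: –C(=O)–N– linkage → amide (the N is not an amine).
  CH(Cl): halogen on an sp³ carbon → alkyl halide.
  CH(OCH3): pendant –OCH3: C–O–C with sp³ C, no adjacent C=O → ether.
  CH2OCH2: C–O–C with sp³ carbons on both sides and no adjacent C=O → ether.
  CH(CH2OCH3): pendant –CH2OCH3: C–O–C linkage → ether.
  CH(COOCH3): pendant –COOCH3: carbonyl C bonded to C and –OCH3 → ester.
  CH(CH2OH): pendant –CH2OH on an sp³ backbone C → alcohol.
  CH(NH2): –NH2 on an sp³ carbon with no adjacent C=O → amine.
  CH(OCOCH3): pendant –OC(=O)CH3: an acyloxy group → ester.
  CH(COOH): pendant –COOH: carbonyl C bonded to C and –OH → carboxylic acid.
  CH(OH): –OH on an sp³ carbon → alcohol (secondary).
  COOH: –COOH: carbonyl C bonded to –OH and C → carboxylic acid (the –OH is not a separate alcohol).
Ether appears at: CH(OCH3), CH2OCH2, CH(CH2OCH3) → 3.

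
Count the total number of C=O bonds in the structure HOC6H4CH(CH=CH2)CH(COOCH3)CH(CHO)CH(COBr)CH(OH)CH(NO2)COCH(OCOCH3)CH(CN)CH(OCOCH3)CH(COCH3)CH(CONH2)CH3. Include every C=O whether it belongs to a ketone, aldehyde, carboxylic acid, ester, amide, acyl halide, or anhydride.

CH(COOCH3): ester, 1 C=O (running total 1).
CH(CHO): aldehyde, 1 C=O (running total 2).
CH(COBr): acyl halide, 1 C=O (running total 3).
CO: ketone, 1 C=O (running total 4).
CH(OCOCH3): ester, 1 C=O (running total 5).
CH(OCOCH3): ester, 1 C=O (running total 6).
CH(COCH3): ketone, 1 C=O (running total 7).
CH(CONH2): amide, 1 C=O (running total 8).

8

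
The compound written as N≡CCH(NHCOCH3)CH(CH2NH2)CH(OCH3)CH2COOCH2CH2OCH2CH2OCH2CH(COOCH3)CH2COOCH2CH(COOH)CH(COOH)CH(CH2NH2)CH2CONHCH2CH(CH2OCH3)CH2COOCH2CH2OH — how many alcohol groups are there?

1

N≡C–: carbon triple-bonded to nitrogen → nitrile.
pendant –NHC(=O)CH3: N bonded to a carbonyl → amide (not amine).
pendant –CH2NH2: N on sp³ C, no adjacent C=O → amine.
pendant –OCH3: C–O–C with sp³ C, no adjacent C=O → ether.
–C(=O)–O–C with C on the carbonyl side → ester.
C–O–C with sp³ carbons on both sides and no adjacent C=O → ether.
C–O–C with sp³ carbons on both sides and no adjacent C=O → ether.
pendant –COOCH3: carbonyl C bonded to C and –OCH3 → ester.
–C(=O)–O–C with C on the carbonyl side → ester.
pendant –COOH: carbonyl C bonded to C and –OH → carboxylic acid.
pendant –COOH: carbonyl C bonded to C and –OH → carboxylic acid.
pendant –CH2NH2: N on sp³ C, no adjacent C=O → amine.
–C(=O)–N– linkage → amide (the N is not an amine).
pendant –CH2OCH3: C–O–C linkage → ether.
–C(=O)–O–C with C on the carbonyl side → ester.
–OH on an sp³ carbon → alcohol.
Alcohol appears at: CH2OH → 1.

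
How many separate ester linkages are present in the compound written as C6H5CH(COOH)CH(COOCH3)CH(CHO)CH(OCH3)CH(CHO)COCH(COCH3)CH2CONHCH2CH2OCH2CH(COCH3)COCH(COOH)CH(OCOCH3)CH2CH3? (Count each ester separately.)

2

C6H5– phenyl ring → arene.
pendant –COOH: carbonyl C bonded to C and –OH → carboxylic acid.
pendant –COOCH3: carbonyl C bonded to C and –OCH3 → ester.
pendant –CHO: carbonyl C bonded to C and H → aldehyde.
pendant –OCH3: C–O–C with sp³ C, no adjacent C=O → ether.
pendant –CHO: carbonyl C bonded to C and H → aldehyde.
–C(=O)– with carbon on both sides → ketone.
pendant –COCH3: carbonyl C bonded to two carbons → ketone.
–C(=O)–N– linkage → amide (the N is not an amine).
C–O–C with sp³ carbons on both sides and no adjacent C=O → ether.
pendant –COCH3: carbonyl C bonded to two carbons → ketone.
–C(=O)– with carbon on both sides → ketone.
pendant –COOH: carbonyl C bonded to C and –OH → carboxylic acid.
pendant –OC(=O)CH3: an acyloxy group → ester.
Ester appears at: CH(COOCH3), CH(OCOCH3) → 2.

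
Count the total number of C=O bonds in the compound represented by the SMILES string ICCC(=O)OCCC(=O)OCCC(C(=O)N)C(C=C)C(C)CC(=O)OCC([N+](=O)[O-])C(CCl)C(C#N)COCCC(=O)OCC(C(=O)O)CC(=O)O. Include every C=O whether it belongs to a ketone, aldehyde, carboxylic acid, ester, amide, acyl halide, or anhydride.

7

CH2COOCH2: ester, 1 C=O (running total 1).
CH2COOCH2: ester, 1 C=O (running total 2).
CH(CONH2): amide, 1 C=O (running total 3).
CH2COOCH2: ester, 1 C=O (running total 4).
CH2COOCH2: ester, 1 C=O (running total 5).
CH(COOH): carboxylic acid, 1 C=O (running total 6).
COOH: carboxylic acid, 1 C=O (running total 7).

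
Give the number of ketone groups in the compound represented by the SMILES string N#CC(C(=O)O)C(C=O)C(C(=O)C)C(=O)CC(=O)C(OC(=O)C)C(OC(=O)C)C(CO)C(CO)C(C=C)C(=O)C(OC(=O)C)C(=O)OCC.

4

Working along the chain:
  N≡C: N≡C–: carbon triple-bonded to nitrogen → nitrile.
  CH(COOH): pendant –COOH: carbonyl C bonded to C and –OH → carboxylic acid.
  CH(CHO): pendant –CHO: carbonyl C bonded to C and H → aldehyde.
  CH(COCH3): pendant –COCH3: carbonyl C bonded to two carbons → ketone.
  CO: –C(=O)– with carbon on both sides → ketone.
  CO: –C(=O)– with carbon on both sides → ketone.
  CH(OCOCH3): pendant –OC(=O)CH3: an acyloxy group → ester.
  CH(OCOCH3): pendant –OC(=O)CH3: an acyloxy group → ester.
  CH(CH2OH): pendant –CH2OH on an sp³ backbone C → alcohol.
  CH(CH2OH): pendant –CH2OH on an sp³ backbone C → alcohol.
  CH(CH=CH2): pendant –CH=CH2: C=C double bond → alkene.
  CO: –C(=O)– with carbon on both sides → ketone.
  CH(OCOCH3): pendant –OC(=O)CH3: an acyloxy group → ester.
  COOCH2CH3: –C(=O)OCH2CH3: carbonyl C bonded to C and to –OEt → ester.
Ketone appears at: CH(COCH3), CO, CO, CO → 4.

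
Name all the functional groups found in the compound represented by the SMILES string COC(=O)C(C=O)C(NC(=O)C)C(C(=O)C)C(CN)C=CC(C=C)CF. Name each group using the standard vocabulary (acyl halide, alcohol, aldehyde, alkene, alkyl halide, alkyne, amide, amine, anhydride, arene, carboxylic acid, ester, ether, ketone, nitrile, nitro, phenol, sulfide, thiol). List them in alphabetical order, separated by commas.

Reading the structure from left to right:
  CH3OOC: CH3O–C(=O)–: carbonyl C bonded to C and to –OCH3 → ester (not ketone + ether).
  CH(CHO): pendant –CHO: carbonyl C bonded to C and H → aldehyde.
  CH(NHCOCH3): pendant –NHC(=O)CH3: N bonded to a carbonyl → amide (not amine).
  CH(COCH3): pendant –COCH3: carbonyl C bonded to two carbons → ketone.
  CH(CH2NH2): pendant –CH2NH2: N on sp³ C, no adjacent C=O → amine.
  CH=CH: C=C double bond → alkene.
  CH(CH=CH2): pendant –CH=CH2: C=C double bond → alkene.
  CH2F: halogen on an sp³ carbon → alkyl halide.

aldehyde, alkene, alkyl halide, amide, amine, ester, ketone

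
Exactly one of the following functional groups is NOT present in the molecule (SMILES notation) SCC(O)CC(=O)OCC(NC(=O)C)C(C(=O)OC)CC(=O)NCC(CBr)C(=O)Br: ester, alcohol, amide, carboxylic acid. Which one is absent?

ester: present (CH2COOCH2 — –C(=O)–O–C with C on the carbonyl side → ester).
amide: present (CH(NHCOCH3) — pendant –NHC(=O)CH3: N bonded to a carbonyl → amide (not amine)).
alcohol: present (CH(OH) — –OH on an sp³ carbon → alcohol (secondary)).
carboxylic acid: absent. In each of CH2COOCH2 and CH(COOCH3), the acyl oxygen is bonded to carbon (–O–C), not to H, so this is an ester. In each of CH(NHCOCH3) and CH2CONHCH2, the carbonyl is bonded to nitrogen, not to –OH; that is an amide.

carboxylic acid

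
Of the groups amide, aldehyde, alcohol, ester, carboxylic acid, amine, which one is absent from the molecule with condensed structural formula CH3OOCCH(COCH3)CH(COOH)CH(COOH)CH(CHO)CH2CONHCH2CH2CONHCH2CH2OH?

alcohol: present (CH2OH — –OH on an sp³ carbon → alcohol).
carboxylic acid: present (CH(COOH) — pendant –COOH: carbonyl C bonded to C and –OH → carboxylic acid).
aldehyde: present (CH(CHO) — pendant –CHO: carbonyl C bonded to C and H → aldehyde).
amide: present (CH2CONHCH2 — –C(=O)–N– linkage → amide (the N is not an amine)).
ester: present (CH3OOC — CH3O–C(=O)–: carbonyl C bonded to C and to –OCH3 → ester (not ketone + ether)).
amine: absent. In CH2CONHCH2, the nitrogen is bonded directly to a carbonyl carbon, making it part of an amide, not a free amine.

amine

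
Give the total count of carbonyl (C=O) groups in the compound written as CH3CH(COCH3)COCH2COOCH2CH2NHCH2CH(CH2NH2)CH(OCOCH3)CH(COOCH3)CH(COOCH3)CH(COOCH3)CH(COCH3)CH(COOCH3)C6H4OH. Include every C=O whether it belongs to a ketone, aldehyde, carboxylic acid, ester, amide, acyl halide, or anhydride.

CH(COCH3): ketone, 1 C=O (running total 1).
CO: ketone, 1 C=O (running total 2).
CH2COOCH2: ester, 1 C=O (running total 3).
CH(OCOCH3): ester, 1 C=O (running total 4).
CH(COOCH3): ester, 1 C=O (running total 5).
CH(COOCH3): ester, 1 C=O (running total 6).
CH(COOCH3): ester, 1 C=O (running total 7).
CH(COCH3): ketone, 1 C=O (running total 8).
CH(COOCH3): ester, 1 C=O (running total 9).

9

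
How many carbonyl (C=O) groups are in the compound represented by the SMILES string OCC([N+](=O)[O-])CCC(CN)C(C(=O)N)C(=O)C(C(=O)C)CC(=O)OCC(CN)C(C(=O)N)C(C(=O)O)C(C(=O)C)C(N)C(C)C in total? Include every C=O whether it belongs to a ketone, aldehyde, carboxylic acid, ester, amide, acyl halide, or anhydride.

CH(CONH2): amide, 1 C=O (running total 1).
CO: ketone, 1 C=O (running total 2).
CH(COCH3): ketone, 1 C=O (running total 3).
CH2COOCH2: ester, 1 C=O (running total 4).
CH(CONH2): amide, 1 C=O (running total 5).
CH(COOH): carboxylic acid, 1 C=O (running total 6).
CH(COCH3): ketone, 1 C=O (running total 7).

7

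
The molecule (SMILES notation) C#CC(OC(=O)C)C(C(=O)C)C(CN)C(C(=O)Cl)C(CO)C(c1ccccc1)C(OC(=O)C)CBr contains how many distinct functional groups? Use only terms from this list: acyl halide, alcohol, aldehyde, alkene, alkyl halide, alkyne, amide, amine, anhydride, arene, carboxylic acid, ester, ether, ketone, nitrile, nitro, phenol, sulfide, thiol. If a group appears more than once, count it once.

C≡C triple bond → alkyne.
pendant –OC(=O)CH3: an acyloxy group → ester.
pendant –COCH3: carbonyl C bonded to two carbons → ketone.
pendant –CH2NH2: N on sp³ C, no adjacent C=O → amine.
pendant –C(=O)X: carbonyl C bonded to C and halogen → acyl halide.
pendant –CH2OH on an sp³ backbone C → alcohol.
pendant –C6H5: benzene ring → arene.
pendant –OC(=O)CH3: an acyloxy group → ester.
halogen on an sp³ carbon → alkyl halide.
Distinct types present: acyl halide, alcohol, alkyl halide, alkyne, amine, arene, ester, ketone.

8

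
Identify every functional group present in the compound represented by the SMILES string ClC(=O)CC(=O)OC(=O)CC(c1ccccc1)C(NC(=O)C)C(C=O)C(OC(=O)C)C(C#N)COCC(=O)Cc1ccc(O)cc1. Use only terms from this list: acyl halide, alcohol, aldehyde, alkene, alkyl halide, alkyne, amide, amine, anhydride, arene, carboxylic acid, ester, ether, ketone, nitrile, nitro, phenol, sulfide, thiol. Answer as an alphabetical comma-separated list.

acyl halide, aldehyde, amide, anhydride, arene, ester, ether, ketone, nitrile, phenol

Taking each segment in turn:
  ClCO: –C(=O)Cl: carbonyl C bonded to C and to a halogen → acyl halide (not alkyl halide).
  CH2CO-O-COCH2: two acyl groups sharing one oxygen, –C(=O)–O–C(=O)– → anhydride.
  CH(C6H5): pendant –C6H5: benzene ring → arene.
  CH(NHCOCH3): pendant –NHC(=O)CH3: N bonded to a carbonyl → amide (not amine).
  CH(CHO): pendant –CHO: carbonyl C bonded to C and H → aldehyde.
  CH(OCOCH3): pendant –OC(=O)CH3: an acyloxy group → ester.
  CH(CN): pendant –C≡N: nitrile.
  CH2OCH2: C–O–C with sp³ carbons on both sides and no adjacent C=O → ether.
  CO: –C(=O)– with carbon on both sides → ketone.
  C6H4OH: –OH attached directly to an aromatic ring → phenol (not alcohol); the ring itself is an arene.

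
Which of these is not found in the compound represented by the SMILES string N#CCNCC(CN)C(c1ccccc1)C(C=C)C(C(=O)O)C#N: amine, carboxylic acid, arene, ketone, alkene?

ketone

alkene: present (CH(CH=CH2) — pendant –CH=CH2: C=C double bond → alkene).
carboxylic acid: present (CH(COOH) — pendant –COOH: carbonyl C bonded to C and –OH → carboxylic acid).
arene: present (CH(C6H5) — pendant –C6H5: benzene ring → arene).
amine: present (CH2NHCH2 — C–N–C with sp³ carbons and no adjacent C=O → amine (secondary)).
ketone: absent. In CH(COOH), the C=O bears an –OH, making it a carboxylic acid rather than a ketone.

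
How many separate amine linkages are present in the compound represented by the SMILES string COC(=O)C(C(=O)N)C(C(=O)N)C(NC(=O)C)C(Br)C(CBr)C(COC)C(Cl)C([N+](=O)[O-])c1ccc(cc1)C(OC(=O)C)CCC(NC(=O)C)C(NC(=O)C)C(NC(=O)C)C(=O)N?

Reading the structure from left to right:
  CH3OOC: CH3O–C(=O)–: carbonyl C bonded to C and to –OCH3 → ester (not ketone + ether).
  CH(CONH2): pendant –CONH2: carbonyl C bonded to C and N → amide.
  CH(CONH2): pendant –CONH2: carbonyl C bonded to C and N → amide.
  CH(NHCOCH3): pendant –NHC(=O)CH3: N bonded to a carbonyl → amide (not amine).
  CH(Br): halogen on an sp³ carbon → alkyl halide.
  CH(CH2Br): pendant –CH2X: halogen on sp³ carbon → alkyl halide.
  CH(CH2OCH3): pendant –CH2OCH3: C–O–C linkage → ether.
  CH(Cl): halogen on an sp³ carbon → alkyl halide.
  CH(NO2): –NO2 on an sp³ carbon → nitro (the N=O is not a carbonyl).
  C6H4: para-disubstituted benzene ring → arene.
  CH(OCOCH3): pendant –OC(=O)CH3: an acyloxy group → ester.
  CH(NHCOCH3): pendant –NHC(=O)CH3: N bonded to a carbonyl → amide (not amine).
  CH(NHCOCH3): pendant –NHC(=O)CH3: N bonded to a carbonyl → amide (not amine).
  CH(NHCOCH3): pendant –NHC(=O)CH3: N bonded to a carbonyl → amide (not amine).
  CONH2: –C(=O)NH2: carbonyl C bonded to C and to N → amide (the N is not a separate amine).
No segment is a amine: CH(CONH2) is amide, not amine; CH(CONH2) is amide, not amine; CH(NHCOCH3) is amide, not amine. → 0.

0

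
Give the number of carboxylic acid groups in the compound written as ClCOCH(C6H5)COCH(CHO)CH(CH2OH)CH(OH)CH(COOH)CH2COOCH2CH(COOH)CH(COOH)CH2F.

Taking each segment in turn:
  ClCO: –C(=O)Cl: carbonyl C bonded to C and to a halogen → acyl halide (not alkyl halide).
  CH(C6H5): pendant –C6H5: benzene ring → arene.
  CO: –C(=O)– with carbon on both sides → ketone.
  CH(CHO): pendant –CHO: carbonyl C bonded to C and H → aldehyde.
  CH(CH2OH): pendant –CH2OH on an sp³ backbone C → alcohol.
  CH(OH): –OH on an sp³ carbon → alcohol (secondary).
  CH(COOH): pendant –COOH: carbonyl C bonded to C and –OH → carboxylic acid.
  CH2COOCH2: –C(=O)–O–C with C on the carbonyl side → ester.
  CH(COOH): pendant –COOH: carbonyl C bonded to C and –OH → carboxylic acid.
  CH(COOH): pendant –COOH: carbonyl C bonded to C and –OH → carboxylic acid.
  CH2F: halogen on an sp³ carbon → alkyl halide.
Carboxylic acid appears at: CH(COOH), CH(COOH), CH(COOH) → 3.

3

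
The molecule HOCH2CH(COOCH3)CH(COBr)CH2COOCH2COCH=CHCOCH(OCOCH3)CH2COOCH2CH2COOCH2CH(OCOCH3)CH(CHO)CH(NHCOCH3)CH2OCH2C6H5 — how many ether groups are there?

1

Reading the structure from left to right:
  HOCH2: HO– on an sp³ carbon → alcohol.
  CH(COOCH3): pendant –COOCH3: carbonyl C bonded to C and –OCH3 → ester.
  CH(COBr): pendant –C(=O)X: carbonyl C bonded to C and halogen → acyl halide.
  CH2COOCH2: –C(=O)–O–C with C on the carbonyl side → ester.
  CO: –C(=O)– with carbon on both sides → ketone.
  CH=CH: C=C double bond → alkene.
  CO: –C(=O)– with carbon on both sides → ketone.
  CH(OCOCH3): pendant –OC(=O)CH3: an acyloxy group → ester.
  CH2COOCH2: –C(=O)–O–C with C on the carbonyl side → ester.
  CH2COOCH2: –C(=O)–O–C with C on the carbonyl side → ester.
  CH(OCOCH3): pendant –OC(=O)CH3: an acyloxy group → ester.
  CH(CHO): pendant –CHO: carbonyl C bonded to C and H → aldehyde.
  CH(NHCOCH3): pendant –NHC(=O)CH3: N bonded to a carbonyl → amide (not amine).
  CH2OCH2: C–O–C with sp³ carbons on both sides and no adjacent C=O → ether.
  C6H5: –C6H5 phenyl ring → arene.
Ether appears at: CH2OCH2 → 1.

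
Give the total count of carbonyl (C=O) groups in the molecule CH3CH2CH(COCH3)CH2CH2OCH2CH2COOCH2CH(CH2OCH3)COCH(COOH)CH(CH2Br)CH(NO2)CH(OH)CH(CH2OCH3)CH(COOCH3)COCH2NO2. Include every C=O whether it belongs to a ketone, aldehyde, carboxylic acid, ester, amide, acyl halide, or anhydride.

6

CH(COCH3): ketone, 1 C=O (running total 1).
CH2COOCH2: ester, 1 C=O (running total 2).
CO: ketone, 1 C=O (running total 3).
CH(COOH): carboxylic acid, 1 C=O (running total 4).
CH(COOCH3): ester, 1 C=O (running total 5).
CO: ketone, 1 C=O (running total 6).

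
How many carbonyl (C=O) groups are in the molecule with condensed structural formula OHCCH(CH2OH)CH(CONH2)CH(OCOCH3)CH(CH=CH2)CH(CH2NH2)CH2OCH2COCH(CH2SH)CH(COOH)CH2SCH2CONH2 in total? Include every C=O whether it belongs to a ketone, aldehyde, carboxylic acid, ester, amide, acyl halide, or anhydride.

6

OHC: aldehyde, 1 C=O (running total 1).
CH(CONH2): amide, 1 C=O (running total 2).
CH(OCOCH3): ester, 1 C=O (running total 3).
CO: ketone, 1 C=O (running total 4).
CH(COOH): carboxylic acid, 1 C=O (running total 5).
CONH2: amide, 1 C=O (running total 6).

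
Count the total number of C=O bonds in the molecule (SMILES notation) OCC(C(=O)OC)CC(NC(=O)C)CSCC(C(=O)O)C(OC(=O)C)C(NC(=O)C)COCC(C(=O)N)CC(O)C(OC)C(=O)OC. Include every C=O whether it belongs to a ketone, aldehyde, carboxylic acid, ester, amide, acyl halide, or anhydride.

7

CH(COOCH3): ester, 1 C=O (running total 1).
CH(NHCOCH3): amide, 1 C=O (running total 2).
CH(COOH): carboxylic acid, 1 C=O (running total 3).
CH(OCOCH3): ester, 1 C=O (running total 4).
CH(NHCOCH3): amide, 1 C=O (running total 5).
CH(CONH2): amide, 1 C=O (running total 6).
COOCH3: ester, 1 C=O (running total 7).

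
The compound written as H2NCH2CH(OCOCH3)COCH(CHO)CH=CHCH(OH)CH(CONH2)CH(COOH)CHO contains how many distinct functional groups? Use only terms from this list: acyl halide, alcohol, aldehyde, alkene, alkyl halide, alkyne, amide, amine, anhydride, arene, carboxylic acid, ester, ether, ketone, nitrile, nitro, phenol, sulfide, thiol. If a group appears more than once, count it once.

8

Working along the chain:
  H2NCH2: –NH2 on an sp³ carbon with no adjacent C=O → amine.
  CH(OCOCH3): pendant –OC(=O)CH3: an acyloxy group → ester.
  CO: –C(=O)– with carbon on both sides → ketone.
  CH(CHO): pendant –CHO: carbonyl C bonded to C and H → aldehyde.
  CH=CH: C=C double bond → alkene.
  CH(OH): –OH on an sp³ carbon → alcohol (secondary).
  CH(CONH2): pendant –CONH2: carbonyl C bonded to C and N → amide.
  CH(COOH): pendant –COOH: carbonyl C bonded to C and –OH → carboxylic acid.
  CHO: terminal –CHO: carbonyl C bonded to H and C → aldehyde.
Distinct types present: alcohol, aldehyde, alkene, amide, amine, carboxylic acid, ester, ketone.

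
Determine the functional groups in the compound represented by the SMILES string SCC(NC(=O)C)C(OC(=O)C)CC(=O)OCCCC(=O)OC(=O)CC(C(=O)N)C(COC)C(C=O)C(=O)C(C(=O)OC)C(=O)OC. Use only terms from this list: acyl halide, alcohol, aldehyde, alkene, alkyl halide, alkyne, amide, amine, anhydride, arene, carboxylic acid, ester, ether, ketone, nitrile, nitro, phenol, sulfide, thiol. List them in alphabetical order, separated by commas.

aldehyde, amide, anhydride, ester, ether, ketone, thiol

Working along the chain:
  HSCH2: –SH on an sp³ carbon → thiol.
  CH(NHCOCH3): pendant –NHC(=O)CH3: N bonded to a carbonyl → amide (not amine).
  CH(OCOCH3): pendant –OC(=O)CH3: an acyloxy group → ester.
  CH2COOCH2: –C(=O)–O–C with C on the carbonyl side → ester.
  CH2CO-O-COCH2: two acyl groups sharing one oxygen, –C(=O)–O–C(=O)– → anhydride.
  CH(CONH2): pendant –CONH2: carbonyl C bonded to C and N → amide.
  CH(CH2OCH3): pendant –CH2OCH3: C–O–C linkage → ether.
  CH(CHO): pendant –CHO: carbonyl C bonded to C and H → aldehyde.
  CO: –C(=O)– with carbon on both sides → ketone.
  CH(COOCH3): pendant –COOCH3: carbonyl C bonded to C and –OCH3 → ester.
  COOCH3: –C(=O)OCH3: carbonyl C bonded to C and to –OCH3 → ester (not ketone + ether).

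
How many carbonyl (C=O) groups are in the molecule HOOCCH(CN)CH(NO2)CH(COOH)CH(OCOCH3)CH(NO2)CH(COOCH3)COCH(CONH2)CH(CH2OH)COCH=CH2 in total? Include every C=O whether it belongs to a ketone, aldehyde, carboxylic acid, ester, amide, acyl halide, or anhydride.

HOOC: carboxylic acid, 1 C=O (running total 1).
CH(COOH): carboxylic acid, 1 C=O (running total 2).
CH(OCOCH3): ester, 1 C=O (running total 3).
CH(COOCH3): ester, 1 C=O (running total 4).
CO: ketone, 1 C=O (running total 5).
CH(CONH2): amide, 1 C=O (running total 6).
CO: ketone, 1 C=O (running total 7).

7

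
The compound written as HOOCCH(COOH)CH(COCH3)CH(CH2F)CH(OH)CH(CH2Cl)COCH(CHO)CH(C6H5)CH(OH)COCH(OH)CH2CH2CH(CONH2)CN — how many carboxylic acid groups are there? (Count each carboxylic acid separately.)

–COOH: carbonyl C bonded to –OH and C → carboxylic acid (the –OH is not a separate alcohol).
pendant –COOH: carbonyl C bonded to C and –OH → carboxylic acid.
pendant –COCH3: carbonyl C bonded to two carbons → ketone.
pendant –CH2X: halogen on sp³ carbon → alkyl halide.
–OH on an sp³ carbon → alcohol (secondary).
pendant –CH2X: halogen on sp³ carbon → alkyl halide.
–C(=O)– with carbon on both sides → ketone.
pendant –CHO: carbonyl C bonded to C and H → aldehyde.
pendant –C6H5: benzene ring → arene.
–OH on an sp³ carbon → alcohol (secondary).
–C(=O)– with carbon on both sides → ketone.
–OH on an sp³ carbon → alcohol (secondary).
pendant –CONH2: carbonyl C bonded to C and N → amide.
–C≡N: carbon triple-bonded to nitrogen → nitrile.
Carboxylic acid appears at: HOOC, CH(COOH) → 2.

2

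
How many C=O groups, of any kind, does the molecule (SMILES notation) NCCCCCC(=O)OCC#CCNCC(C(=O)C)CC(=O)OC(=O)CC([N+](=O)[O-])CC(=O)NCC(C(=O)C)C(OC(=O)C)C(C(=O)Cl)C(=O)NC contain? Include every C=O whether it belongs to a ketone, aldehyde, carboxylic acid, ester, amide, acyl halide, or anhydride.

CH2COOCH2: ester, 1 C=O (running total 1).
CH(COCH3): ketone, 1 C=O (running total 2).
CH2CO-O-COCH2: anhydride, 2 C=O (running total 4).
CH2CONHCH2: amide, 1 C=O (running total 5).
CH(COCH3): ketone, 1 C=O (running total 6).
CH(OCOCH3): ester, 1 C=O (running total 7).
CH(COCl): acyl halide, 1 C=O (running total 8).
CONHCH3: amide, 1 C=O (running total 9).

9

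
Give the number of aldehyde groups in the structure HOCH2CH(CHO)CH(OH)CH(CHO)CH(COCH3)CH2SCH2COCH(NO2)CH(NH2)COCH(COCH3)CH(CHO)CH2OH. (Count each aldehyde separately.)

3

HO– on an sp³ carbon → alcohol.
pendant –CHO: carbonyl C bonded to C and H → aldehyde.
–OH on an sp³ carbon → alcohol (secondary).
pendant –CHO: carbonyl C bonded to C and H → aldehyde.
pendant –COCH3: carbonyl C bonded to two carbons → ketone.
C–S–C linkage → sulfide (thioether).
–C(=O)– with carbon on both sides → ketone.
–NO2 on an sp³ carbon → nitro (the N=O is not a carbonyl).
–NH2 on an sp³ carbon with no adjacent C=O → amine.
–C(=O)– with carbon on both sides → ketone.
pendant –COCH3: carbonyl C bonded to two carbons → ketone.
pendant –CHO: carbonyl C bonded to C and H → aldehyde.
–OH on an sp³ carbon → alcohol.
Aldehyde appears at: CH(CHO), CH(CHO), CH(CHO) → 3.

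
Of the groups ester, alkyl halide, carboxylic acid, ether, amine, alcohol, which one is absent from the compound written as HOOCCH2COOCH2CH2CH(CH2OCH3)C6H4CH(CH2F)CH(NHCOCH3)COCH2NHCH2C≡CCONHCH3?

alcohol

amine: present (CH2NHCH2 — C–N–C with sp³ carbons and no adjacent C=O → amine (secondary)).
carboxylic acid: present (HOOC — –COOH: carbonyl C bonded to –OH and C → carboxylic acid (the –OH is not a separate alcohol)).
ester: present (CH2COOCH2 — –C(=O)–O–C with C on the carbonyl side → ester).
ether: present (CH(CH2OCH3) — pendant –CH2OCH3: C–O–C linkage → ether).
alkyl halide: present (CH(CH2F) — pendant –CH2X: halogen on sp³ carbon → alkyl halide).
alcohol: absent. In HOOC, the –OH sits on a carbonyl carbon, making it part of a carboxylic acid, not an alcohol.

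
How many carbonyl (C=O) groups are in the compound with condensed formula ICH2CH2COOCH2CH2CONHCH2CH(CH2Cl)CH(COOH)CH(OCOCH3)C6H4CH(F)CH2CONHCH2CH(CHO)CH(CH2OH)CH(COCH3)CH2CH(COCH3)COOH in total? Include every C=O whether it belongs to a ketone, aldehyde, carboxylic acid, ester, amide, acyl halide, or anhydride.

CH2COOCH2: ester, 1 C=O (running total 1).
CH2CONHCH2: amide, 1 C=O (running total 2).
CH(COOH): carboxylic acid, 1 C=O (running total 3).
CH(OCOCH3): ester, 1 C=O (running total 4).
CH2CONHCH2: amide, 1 C=O (running total 5).
CH(CHO): aldehyde, 1 C=O (running total 6).
CH(COCH3): ketone, 1 C=O (running total 7).
CH(COCH3): ketone, 1 C=O (running total 8).
COOH: carboxylic acid, 1 C=O (running total 9).

9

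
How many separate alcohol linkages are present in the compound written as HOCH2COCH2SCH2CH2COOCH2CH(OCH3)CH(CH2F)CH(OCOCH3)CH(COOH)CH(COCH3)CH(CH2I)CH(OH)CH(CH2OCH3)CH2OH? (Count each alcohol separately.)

HO– on an sp³ carbon → alcohol.
–C(=O)– with carbon on both sides → ketone.
C–S–C linkage → sulfide (thioether).
–C(=O)–O–C with C on the carbonyl side → ester.
pendant –OCH3: C–O–C with sp³ C, no adjacent C=O → ether.
pendant –CH2X: halogen on sp³ carbon → alkyl halide.
pendant –OC(=O)CH3: an acyloxy group → ester.
pendant –COOH: carbonyl C bonded to C and –OH → carboxylic acid.
pendant –COCH3: carbonyl C bonded to two carbons → ketone.
pendant –CH2X: halogen on sp³ carbon → alkyl halide.
–OH on an sp³ carbon → alcohol (secondary).
pendant –CH2OCH3: C–O–C linkage → ether.
–OH on an sp³ carbon → alcohol.
Alcohol appears at: HOCH2, CH(OH), CH2OH → 3.

3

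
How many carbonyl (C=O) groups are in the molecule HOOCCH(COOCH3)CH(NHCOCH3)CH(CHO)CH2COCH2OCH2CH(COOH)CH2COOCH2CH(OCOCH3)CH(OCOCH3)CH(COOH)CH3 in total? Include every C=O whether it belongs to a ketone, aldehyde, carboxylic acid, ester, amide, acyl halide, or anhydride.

10

HOOC: carboxylic acid, 1 C=O (running total 1).
CH(COOCH3): ester, 1 C=O (running total 2).
CH(NHCOCH3): amide, 1 C=O (running total 3).
CH(CHO): aldehyde, 1 C=O (running total 4).
CO: ketone, 1 C=O (running total 5).
CH(COOH): carboxylic acid, 1 C=O (running total 6).
CH2COOCH2: ester, 1 C=O (running total 7).
CH(OCOCH3): ester, 1 C=O (running total 8).
CH(OCOCH3): ester, 1 C=O (running total 9).
CH(COOH): carboxylic acid, 1 C=O (running total 10).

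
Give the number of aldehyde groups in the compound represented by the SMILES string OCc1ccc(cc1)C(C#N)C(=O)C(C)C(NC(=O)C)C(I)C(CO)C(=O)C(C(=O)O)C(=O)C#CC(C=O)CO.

Taking each segment in turn:
  HOCH2: HO– on an sp³ carbon → alcohol.
  C6H4: para-disubstituted benzene ring → arene.
  CH(CN): pendant –C≡N: nitrile.
  CO: –C(=O)– with carbon on both sides → ketone.
  CH(NHCOCH3): pendant –NHC(=O)CH3: N bonded to a carbonyl → amide (not amine).
  CH(I): halogen on an sp³ carbon → alkyl halide.
  CH(CH2OH): pendant –CH2OH on an sp³ backbone C → alcohol.
  CO: –C(=O)– with carbon on both sides → ketone.
  CH(COOH): pendant –COOH: carbonyl C bonded to C and –OH → carboxylic acid.
  CO: –C(=O)– with carbon on both sides → ketone.
  C≡C: C≡C triple bond → alkyne.
  CH(CHO): pendant –CHO: carbonyl C bonded to C and H → aldehyde.
  CH2OH: –OH on an sp³ carbon → alcohol.
Aldehyde appears at: CH(CHO) → 1.

1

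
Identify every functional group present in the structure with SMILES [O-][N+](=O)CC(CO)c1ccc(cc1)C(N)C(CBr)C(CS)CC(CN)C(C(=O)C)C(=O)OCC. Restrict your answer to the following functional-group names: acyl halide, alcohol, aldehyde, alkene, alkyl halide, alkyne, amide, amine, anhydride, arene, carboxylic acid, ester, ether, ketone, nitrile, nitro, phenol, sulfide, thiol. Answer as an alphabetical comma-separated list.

Taking each segment in turn:
  O2NCH2: –NO2 on carbon → nitro group.
  CH(CH2OH): pendant –CH2OH on an sp³ backbone C → alcohol.
  C6H4: para-disubstituted benzene ring → arene.
  CH(NH2): –NH2 on an sp³ carbon with no adjacent C=O → amine.
  CH(CH2Br): pendant –CH2X: halogen on sp³ carbon → alkyl halide.
  CH(CH2SH): pendant –CH2SH → thiol.
  CH(CH2NH2): pendant –CH2NH2: N on sp³ C, no adjacent C=O → amine.
  CH(COCH3): pendant –COCH3: carbonyl C bonded to two carbons → ketone.
  COOCH2CH3: –C(=O)OCH2CH3: carbonyl C bonded to C and to –OEt → ester.

alcohol, alkyl halide, amine, arene, ester, ketone, nitro, thiol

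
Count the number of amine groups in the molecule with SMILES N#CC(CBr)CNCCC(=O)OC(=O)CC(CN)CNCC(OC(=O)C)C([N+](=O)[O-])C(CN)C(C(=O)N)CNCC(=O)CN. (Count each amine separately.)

6

Working along the chain:
  N≡C: N≡C–: carbon triple-bonded to nitrogen → nitrile.
  CH(CH2Br): pendant –CH2X: halogen on sp³ carbon → alkyl halide.
  CH2NHCH2: C–N–C with sp³ carbons and no adjacent C=O → amine (secondary).
  CH2CO-O-COCH2: two acyl groups sharing one oxygen, –C(=O)–O–C(=O)– → anhydride.
  CH(CH2NH2): pendant –CH2NH2: N on sp³ C, no adjacent C=O → amine.
  CH2NHCH2: C–N–C with sp³ carbons and no adjacent C=O → amine (secondary).
  CH(OCOCH3): pendant –OC(=O)CH3: an acyloxy group → ester.
  CH(NO2): –NO2 on an sp³ carbon → nitro (the N=O is not a carbonyl).
  CH(CH2NH2): pendant –CH2NH2: N on sp³ C, no adjacent C=O → amine.
  CH(CONH2): pendant –CONH2: carbonyl C bonded to C and N → amide.
  CH2NHCH2: C–N–C with sp³ carbons and no adjacent C=O → amine (secondary).
  CO: –C(=O)– with carbon on both sides → ketone.
  CH2NH2: –NH2 on an sp³ carbon with no adjacent C=O → amine.
Amine appears at: CH2NHCH2, CH(CH2NH2), CH2NHCH2, CH(CH2NH2), CH2NHCH2, CH2NH2 → 6.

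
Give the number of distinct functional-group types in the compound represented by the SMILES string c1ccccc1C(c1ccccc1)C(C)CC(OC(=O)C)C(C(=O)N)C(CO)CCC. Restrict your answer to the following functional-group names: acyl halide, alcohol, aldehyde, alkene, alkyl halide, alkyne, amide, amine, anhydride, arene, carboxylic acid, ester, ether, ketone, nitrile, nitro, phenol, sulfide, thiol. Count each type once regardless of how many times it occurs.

C6H5– phenyl ring → arene.
pendant –C6H5: benzene ring → arene.
pendant –OC(=O)CH3: an acyloxy group → ester.
pendant –CONH2: carbonyl C bonded to C and N → amide.
pendant –CH2OH on an sp³ backbone C → alcohol.
Distinct types present: alcohol, amide, arene, ester.

4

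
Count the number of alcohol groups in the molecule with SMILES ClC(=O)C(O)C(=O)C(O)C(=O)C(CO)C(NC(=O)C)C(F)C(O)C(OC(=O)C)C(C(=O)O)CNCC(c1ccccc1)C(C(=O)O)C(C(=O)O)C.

4

Reading the structure from left to right:
  ClCO: –C(=O)Cl: carbonyl C bonded to C and to a halogen → acyl halide (not alkyl halide).
  CH(OH): –OH on an sp³ carbon → alcohol (secondary).
  CO: –C(=O)– with carbon on both sides → ketone.
  CH(OH): –OH on an sp³ carbon → alcohol (secondary).
  CO: –C(=O)– with carbon on both sides → ketone.
  CH(CH2OH): pendant –CH2OH on an sp³ backbone C → alcohol.
  CH(NHCOCH3): pendant –NHC(=O)CH3: N bonded to a carbonyl → amide (not amine).
  CH(F): halogen on an sp³ carbon → alkyl halide.
  CH(OH): –OH on an sp³ carbon → alcohol (secondary).
  CH(OCOCH3): pendant –OC(=O)CH3: an acyloxy group → ester.
  CH(COOH): pendant –COOH: carbonyl C bonded to C and –OH → carboxylic acid.
  CH2NHCH2: C–N–C with sp³ carbons and no adjacent C=O → amine (secondary).
  CH(C6H5): pendant –C6H5: benzene ring → arene.
  CH(COOH): pendant –COOH: carbonyl C bonded to C and –OH → carboxylic acid.
  CH(COOH): pendant –COOH: carbonyl C bonded to C and –OH → carboxylic acid.
Alcohol appears at: CH(OH), CH(OH), CH(CH2OH), CH(OH) → 4.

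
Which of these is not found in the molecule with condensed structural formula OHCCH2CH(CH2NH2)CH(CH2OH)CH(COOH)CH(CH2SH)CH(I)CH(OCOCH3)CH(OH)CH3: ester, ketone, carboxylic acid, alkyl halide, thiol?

thiol: present (CH(CH2SH) — pendant –CH2SH → thiol).
ester: present (CH(OCOCH3) — pendant –OC(=O)CH3: an acyloxy group → ester).
carboxylic acid: present (CH(COOH) — pendant –COOH: carbonyl C bonded to C and –OH → carboxylic acid).
alkyl halide: present (CH(I) — halogen on an sp³ carbon → alkyl halide).
ketone: absent. In CH(OCOCH3), the C=O is bonded to an –O–C group, which defines an ester, not a ketone. In CH(COOH), the C=O bears an –OH, making it a carboxylic acid rather than a ketone. In OHC, the carbonyl carbon carries an H, so it is an aldehyde, not a ketone.

ketone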